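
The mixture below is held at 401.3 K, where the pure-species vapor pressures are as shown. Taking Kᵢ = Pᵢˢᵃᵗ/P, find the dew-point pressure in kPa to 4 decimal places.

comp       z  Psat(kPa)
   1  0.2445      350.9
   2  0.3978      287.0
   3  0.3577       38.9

Pdew = 88.6665 kPa

At the dew point ψ → 1, so Σzᵢ/Kᵢ = 1 with Kᵢ = Pᵢˢᵃᵗ/P ⇒ 1/P = Σzᵢ/Pᵢˢᵃᵗ.
1/P = 0.2445/350.9 + 0.3978/287.0 + 0.3577/38.9 = 0.0112782 ⇒ P = 88.6665 kPa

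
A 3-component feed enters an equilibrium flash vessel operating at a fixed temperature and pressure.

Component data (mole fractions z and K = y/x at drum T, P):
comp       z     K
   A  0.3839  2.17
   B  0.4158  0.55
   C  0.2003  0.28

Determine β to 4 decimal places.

β = 0.1829

Newton iteration, β⁰ = 0.45:
  β = 0.4500: g = -0.15371, g' = -0.5851 → β = 0.1873
  β = 0.1873: g = -0.00260, g' = -0.5927 → β = 0.1829
Converged at β = 0.1829.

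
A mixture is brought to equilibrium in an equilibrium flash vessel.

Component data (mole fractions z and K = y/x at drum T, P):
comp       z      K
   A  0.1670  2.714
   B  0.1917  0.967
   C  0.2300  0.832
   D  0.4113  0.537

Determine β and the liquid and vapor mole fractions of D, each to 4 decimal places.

β = 0.0979, x_D = 0.4308, y_D = 0.2314

Iterate (Newton) starting at β = 0.61:
  β = 0.6100: g = -0.17496, g' = -0.2968 → β = 0.0204
  β = 0.0204: g = 0.03919, g' = -0.5546 → β = 0.0911
  β = 0.0911: g = 0.00317, g' = -0.4700 → β = 0.0979
Converged at β = 0.0979.
Compositions from xᵢ = zᵢ/(1+β(Kᵢ−1)), yᵢ = Kᵢxᵢ:
  A: x = 0.1430, y = 0.3881
  B: x = 0.1923, y = 0.1860
  C: x = 0.2338, y = 0.1946
  D: x = 0.4308, y = 0.2314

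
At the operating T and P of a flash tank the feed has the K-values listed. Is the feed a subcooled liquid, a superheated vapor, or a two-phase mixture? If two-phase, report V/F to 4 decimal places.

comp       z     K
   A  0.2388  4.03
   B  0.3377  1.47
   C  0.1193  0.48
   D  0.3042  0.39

ΣzᵢKᵢ = 1.6347; Σzᵢ/Kᵢ = 1.3175.
Both exceed 1, so a two-phase solution exists.
Let ψ = V/F and solve Σ zᵢ(Kᵢ−1)/(1+ψ(Kᵢ−1)) = 0.
Newton–Raphson from ψ = 0.5:
  ψ = 0.5000: g = 0.06539, g' = -0.6888 → ψ = 0.5949
  ψ = 0.5949: g = 0.00112, g' = -0.6712 → ψ = 0.5966
Converged at ψ = 0.5966.

two-phase, V/F = 0.5966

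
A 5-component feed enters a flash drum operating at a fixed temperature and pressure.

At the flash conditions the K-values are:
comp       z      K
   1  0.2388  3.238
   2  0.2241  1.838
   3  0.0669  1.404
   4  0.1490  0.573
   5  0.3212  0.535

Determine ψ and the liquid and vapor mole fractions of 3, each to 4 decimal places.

Material balance + equilibrium reduce to Σ zᵢ(Kᵢ−1)/(1+ψ(Kᵢ−1)) = 0.
Feasibility: ΣzᵢKᵢ = 1.5363, Σzᵢ/Kᵢ = 1.1037 — both > 1, two phases present.
Newton–Raphson from ψ = 0.5:
  ψ = 0.5000: g = 0.13154, g' = -0.5139 → ψ = 0.7560
  ψ = 0.7560: g = 0.00994, g' = -0.4548 → ψ = 0.7778
Converged at ψ = 0.7778.
Compositions from xᵢ = zᵢ/(1+ψ(Kᵢ−1)), yᵢ = Kᵢxᵢ:
  1: x = 0.0871, y = 0.2821
  2: x = 0.1357, y = 0.2494
  3: x = 0.0509, y = 0.0715
  4: x = 0.2231, y = 0.1278
  5: x = 0.5032, y = 0.2692

ψ = 0.7778, x_3 = 0.0509, y_3 = 0.0715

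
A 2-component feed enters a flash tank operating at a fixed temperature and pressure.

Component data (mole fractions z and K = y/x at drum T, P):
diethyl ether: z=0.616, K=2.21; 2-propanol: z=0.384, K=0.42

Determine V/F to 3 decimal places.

Material balance + equilibrium reduce to Σ zᵢ(Kᵢ−1)/(1+V/F(Kᵢ−1)) = 0.
g(0) = ΣzᵢKᵢ − 1 = 0.523 and g(1) = 1 − Σzᵢ/Kᵢ = -0.193, so a root lies in (0, 1).
Newton iteration, V/F⁰ = 0.41:
  V/F = 0.410: g = 0.2060, g' = -0.625 → V/F = 0.739
  V/F = 0.739: g = 0.0034, g' = -0.647 → V/F = 0.745
Converged at V/F = 0.745.

V/F = 0.745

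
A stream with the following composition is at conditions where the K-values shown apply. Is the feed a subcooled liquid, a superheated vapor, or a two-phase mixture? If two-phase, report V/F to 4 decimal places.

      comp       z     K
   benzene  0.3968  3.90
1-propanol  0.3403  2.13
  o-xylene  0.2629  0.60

superheated vapor

ΣzᵢKᵢ = 2.4301; Σzᵢ/Kᵢ = 0.6997.
Since Σzᵢ/Kᵢ < 1 the mixture is above its dew point — single vapor phase.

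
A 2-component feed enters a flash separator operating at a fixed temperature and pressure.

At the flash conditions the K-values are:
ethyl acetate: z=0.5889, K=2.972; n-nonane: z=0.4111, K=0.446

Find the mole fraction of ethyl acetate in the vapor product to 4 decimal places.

y_ethyl acetate = 0.6518

Let ψ = V/F and solve Σ zᵢ(Kᵢ−1)/(1+ψ(Kᵢ−1)) = 0.
Check two-phase: ΣzᵢKᵢ = 1.9336 > 1 and Σzᵢ/Kᵢ = 1.1199 > 1, so g(0) = 0.9336 > 0 and g(1) = -0.1199 < 0.
Newton–Raphson from ψ = 0.41:
  ψ = 0.4100: g = 0.34745, g' = -0.9114 → ψ = 0.7912
  ψ = 0.7912: g = 0.04810, g' = -0.7493 → ψ = 0.8554
  ψ = 0.8554: g = -0.00068, g' = -0.7731 → ψ = 0.8545
Converged at ψ = 0.8545.
Compositions from xᵢ = zᵢ/(1+ψ(Kᵢ−1)), yᵢ = Kᵢxᵢ:
  ethyl acetate: x = 0.2193, y = 0.6518
  n-nonane: x = 0.7807, y = 0.3482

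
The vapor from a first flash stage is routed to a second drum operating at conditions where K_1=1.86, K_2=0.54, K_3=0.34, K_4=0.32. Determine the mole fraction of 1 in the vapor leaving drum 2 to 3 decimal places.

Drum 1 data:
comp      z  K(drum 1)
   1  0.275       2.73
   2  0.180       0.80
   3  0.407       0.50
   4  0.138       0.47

Drum 1:
Rachford–Rice: g(ψ₁) = Σ zᵢ(Kᵢ−1)/(1+ψ₁(Kᵢ−1)) = 0.
g(0) = ΣzᵢKᵢ − 1 = 0.163 and g(1) = 1 − Σzᵢ/Kᵢ = -0.433, so a root lies in (0, 1).
Newton iteration, ψ₁⁰ = 0.5:
  ψ₁ = 0.500: g = -0.1557, g' = -0.498 → ψ₁ = 0.187
  ψ₁ = 0.187: g = 0.0162, g' = -0.649 → ψ₁ = 0.212
  ψ₁ = 0.212: g = 0.0003, g' = -0.625 → ψ₁ = 0.213
Converged at ψ₁ = 0.213.
Drum-1 compositions:
  1: x = 0.201, y = 0.549
  2: x = 0.188, y = 0.150
  3: x = 0.455, y = 0.228
  4: x = 0.156, y = 0.073
Drum-2 feed = drum-1 vapor: z₂ = (0.5488, 0.1504, 0.2277, 0.0731).
Drum 2:
Material balance + equilibrium reduce to Σ zᵢ(Kᵢ−1)/(1+ψ₂(Kᵢ−1)) = 0.
Feasibility: ΣzᵢKᵢ = 1.203, Σzᵢ/Kᵢ = 1.472 — both > 1, two phases present.
Newton iteration, ψ₂⁰ = 0.35:
  ψ₂ = 0.350: g = 0.0196, g' = -0.511 → ψ₂ = 0.388
Converged at ψ₂ = 0.388.
  1: x = 0.411, y = 0.765
  2: x = 0.183, y = 0.099
  3: x = 0.306, y = 0.104
  4: x = 0.099, y = 0.032

y_1 (drum 2) = 0.765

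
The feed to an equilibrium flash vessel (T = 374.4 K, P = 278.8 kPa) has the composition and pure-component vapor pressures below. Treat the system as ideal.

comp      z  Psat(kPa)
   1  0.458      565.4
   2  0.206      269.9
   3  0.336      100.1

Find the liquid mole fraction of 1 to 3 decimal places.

Raoult's law: Kᵢ = Pᵢˢᵃᵗ/P = Pᵢˢᵃᵗ/278.8.
  K_1 = 565.4/278.8 = 2.02798, K_2 = 269.9/278.8 = 0.96808, K_3 = 100.1/278.8 = 0.35904
Let ψ = V/F and solve Σ zᵢ(Kᵢ−1)/(1+ψ(Kᵢ−1)) = 0.
g(0) = ΣzᵢKᵢ − 1 = 0.249 and g(1) = 1 − Σzᵢ/Kᵢ = -0.374, so a root lies in (0, 1).
Newton iteration, ψ⁰ = 0.6:
  ψ = 0.600: g = -0.0654, g' = -0.550 → ψ = 0.481
  ψ = 0.481: g = -0.0030, g' = -0.505 → ψ = 0.475
Converged at ψ = 0.475.
Compositions from xᵢ = zᵢ/(1+ψ(Kᵢ−1)), yᵢ = Kᵢxᵢ:
  1: x = 0.308, y = 0.624
  2: x = 0.209, y = 0.202
  3: x = 0.483, y = 0.173

x_1 = 0.308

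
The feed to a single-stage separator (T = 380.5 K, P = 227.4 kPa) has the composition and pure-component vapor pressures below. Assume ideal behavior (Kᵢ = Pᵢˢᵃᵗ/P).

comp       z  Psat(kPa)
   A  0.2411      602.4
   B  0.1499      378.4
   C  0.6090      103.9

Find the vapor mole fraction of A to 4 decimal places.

y_A = 0.4660

Raoult's law: Kᵢ = Pᵢˢᵃᵗ/P = Pᵢˢᵃᵗ/227.4.
  K_A = 602.4/227.4 = 2.649077, K_B = 378.4/227.4 = 1.664028, K_C = 103.9/227.4 = 0.456904
Material balance + equilibrium reduce to Σ zᵢ(Kᵢ−1)/(1+ψ(Kᵢ−1)) = 0.
Feasibility: ΣzᵢKᵢ = 1.1664, Σzᵢ/Kᵢ = 1.5140 — both > 1, two phases present.
Newton iteration, ψ⁰ = 0.44:
  ψ = 0.4400: g = -0.12716, g' = -0.5699 → ψ = 0.2169
  ψ = 0.2169: g = 0.00495, g' = -0.6370 → ψ = 0.2247
Converged at ψ = 0.2247.
Compositions from xᵢ = zᵢ/(1+ψ(Kᵢ−1)), yᵢ = Kᵢxᵢ:
  A: x = 0.1759, y = 0.4660
  B: x = 0.1304, y = 0.2171
  C: x = 0.6936, y = 0.3169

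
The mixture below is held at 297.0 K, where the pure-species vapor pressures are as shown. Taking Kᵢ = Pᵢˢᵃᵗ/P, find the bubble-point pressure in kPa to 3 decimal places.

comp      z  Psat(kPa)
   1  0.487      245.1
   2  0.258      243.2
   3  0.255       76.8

Pbub = 201.693 kPa

At the bubble point ψ → 0, so ΣzᵢKᵢ = 1 with Kᵢ = Pᵢˢᵃᵗ/P ⇒ P = ΣzᵢPᵢˢᵃᵗ.
P = 0.487·245.1 + 0.258·243.2 + 0.255·76.8 = 201.693 kPa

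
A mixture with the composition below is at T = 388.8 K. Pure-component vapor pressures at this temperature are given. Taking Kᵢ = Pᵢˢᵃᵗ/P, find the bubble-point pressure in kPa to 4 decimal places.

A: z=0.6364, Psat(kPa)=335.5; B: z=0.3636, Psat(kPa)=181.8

Pbub = 279.6147 kPa

At the bubble point ψ → 0, so ΣzᵢKᵢ = 1 with Kᵢ = Pᵢˢᵃᵗ/P ⇒ P = ΣzᵢPᵢˢᵃᵗ.
P = 0.6364·335.5 + 0.3636·181.8 = 279.6147 kPa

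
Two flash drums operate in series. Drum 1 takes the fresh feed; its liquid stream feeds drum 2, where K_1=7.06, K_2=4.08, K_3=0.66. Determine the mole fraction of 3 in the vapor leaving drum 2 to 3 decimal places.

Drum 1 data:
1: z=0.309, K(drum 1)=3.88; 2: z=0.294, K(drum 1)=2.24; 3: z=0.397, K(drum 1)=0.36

y_3 (drum 2) = 0.607

Drum 1:
Newton iteration, ψ₁⁰ = 0.62:
  ψ₁ = 0.620: g = 0.1044, g' = -0.922 → ψ₁ = 0.733
  ψ₁ = 0.733: g = -0.0018, g' = -0.966 → ψ₁ = 0.731
Converged at ψ₁ = 0.731.
Drum-1 compositions:
  1: x = 0.099, y = 0.386
  2: x = 0.154, y = 0.345
  3: x = 0.746, y = 0.269
Drum-2 feed = drum-1 liquid: z₂ = (0.0995, 0.1542, 0.7463).
Drum 2:
Rachford–Rice: g(ψ₂) = Σ zᵢ(Kᵢ−1)/(1+ψ₂(Kᵢ−1)) = 0.
g(0) = ΣzᵢKᵢ − 1 = 0.824 and g(1) = 1 − Σzᵢ/Kᵢ = -0.183, so a root lies in (0, 1).
Newton–Raphson from ψ₂ = 0.4:
  ψ₂ = 0.400: g = 0.0951, g' = -0.721 → ψ₂ = 0.532
  ψ₂ = 0.532: g = 0.0129, g' = -0.543 → ψ₂ = 0.556
Converged at ψ₂ = 0.556.
  1: x = 0.023, y = 0.161
  2: x = 0.057, y = 0.232
  3: x = 0.920, y = 0.607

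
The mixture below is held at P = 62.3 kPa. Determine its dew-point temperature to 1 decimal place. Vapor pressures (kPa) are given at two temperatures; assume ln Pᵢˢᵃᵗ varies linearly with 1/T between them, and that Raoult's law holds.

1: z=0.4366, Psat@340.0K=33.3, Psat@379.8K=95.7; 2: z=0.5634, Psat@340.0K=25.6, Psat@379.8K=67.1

Dew-point temperature: Σzᵢ·P/Pᵢˢᵃᵗ(T) = 1. Interpolate ln Pᵢˢᵃᵗ = aᵢ + bᵢ/T.
  T = 340.0 K: ΣzᵢP/Pᵢˢᵃᵗ = 2.1879
  T = 379.8 K: ΣzᵢP/Pᵢˢᵃᵗ = 0.8073
  T = 359.9 K: ΣzᵢP/Pᵢˢᵃᵗ = 1.2926
  T = 369.9 K: ΣzᵢP/Pᵢˢᵃᵗ = 1.0138
  T = 374.9 K: ΣzᵢP/Pᵢˢᵃᵗ = 0.9023
  T = 372.4 K: ΣzᵢP/Pᵢˢᵃᵗ = 0.9561
Interpolating between 369.9 K and 372.4 K gives T ≈ 370.5 K.

T = 370.5 K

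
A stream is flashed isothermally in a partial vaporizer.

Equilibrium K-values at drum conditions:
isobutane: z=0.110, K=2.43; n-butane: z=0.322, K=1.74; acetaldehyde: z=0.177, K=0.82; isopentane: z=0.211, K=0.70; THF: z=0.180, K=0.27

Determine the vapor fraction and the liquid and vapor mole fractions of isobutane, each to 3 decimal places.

ψ = 0.381, x_isobutane = 0.071, y_isobutane = 0.173

Rachford–Rice: g(ψ) = Σ zᵢ(Kᵢ−1)/(1+ψ(Kᵢ−1)) = 0.
g(0) = ΣzᵢKᵢ − 1 = 0.169 and g(1) = 1 − Σzᵢ/Kᵢ = -0.414, so a root lies in (0, 1).
Newton–Raphson from ψ = 0.47:
  ψ = 0.470: g = -0.0377, g' = -0.432 → ψ = 0.383
  ψ = 0.383: g = -0.0008, g' = -0.417 → ψ = 0.381
Converged at ψ = 0.381.
Compositions from xᵢ = zᵢ/(1+ψ(Kᵢ−1)), yᵢ = Kᵢxᵢ:
  isobutane: x = 0.071, y = 0.173
  n-butane: x = 0.251, y = 0.437
  acetaldehyde: x = 0.190, y = 0.156
  isopentane: x = 0.238, y = 0.167
  THF: x = 0.249, y = 0.067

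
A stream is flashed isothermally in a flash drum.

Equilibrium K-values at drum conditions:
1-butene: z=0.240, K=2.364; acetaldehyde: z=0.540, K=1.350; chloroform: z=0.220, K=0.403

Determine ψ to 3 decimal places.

Newton–Raphson from ψ = 0.47:
  ψ = 0.470: g = 0.1792, g' = -0.366 → ψ = 0.960
  ψ = 0.960: g = -0.0242, g' = -0.551 → ψ = 0.916
  ψ = 0.916: g = -0.0010, g' = -0.508 → ψ = 0.914
Converged at ψ = 0.914.

ψ = 0.914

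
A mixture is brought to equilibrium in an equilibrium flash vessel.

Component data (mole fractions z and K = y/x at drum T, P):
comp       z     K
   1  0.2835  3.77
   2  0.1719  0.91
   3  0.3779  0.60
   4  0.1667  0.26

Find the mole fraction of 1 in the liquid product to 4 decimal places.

x_1 = 0.1342

Material balance + equilibrium reduce to Σ zᵢ(Kᵢ−1)/(1+ψ(Kᵢ−1)) = 0.
g(0) = ΣzᵢKᵢ − 1 = 0.4953 and g(1) = 1 − Σzᵢ/Kᵢ = -0.5351, so a root lies in (0, 1).
Newton–Raphson from ψ = 0.66:
  ψ = 0.6600: g = -0.18528, g' = -0.7339 → ψ = 0.4075
  ψ = 0.4075: g = -0.00441, g' = -0.7549 → ψ = 0.4017
Converged at ψ = 0.4017.
Compositions from xᵢ = zᵢ/(1+ψ(Kᵢ−1)), yᵢ = Kᵢxᵢ:
  1: x = 0.1342, y = 0.5059
  2: x = 0.1783, y = 0.1623
  3: x = 0.4502, y = 0.2701
  4: x = 0.2372, y = 0.0617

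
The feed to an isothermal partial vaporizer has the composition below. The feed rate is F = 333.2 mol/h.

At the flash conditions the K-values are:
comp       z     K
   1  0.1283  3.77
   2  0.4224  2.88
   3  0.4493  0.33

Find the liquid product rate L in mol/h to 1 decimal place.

Material balance + equilibrium reduce to Σ zᵢ(Kᵢ−1)/(1+ψ(Kᵢ−1)) = 0.
Feasibility: ΣzᵢKᵢ = 1.8485, Σzᵢ/Kᵢ = 1.5422 — both > 1, two phases present.
Iterate (Newton) starting at ψ = 0.5:
  ψ = 0.5000: g = 0.10567, g' = -1.0258 → ψ = 0.6030
  ψ = 0.6030: g = 0.00017, g' = -1.0338 → ψ = 0.6032
Converged at ψ = 0.6032.
Then V = ψ·F = 0.6032·333.2 = 201.0 mol/h and L = F − V = 132.2 mol/h.

L = 132.2 mol/h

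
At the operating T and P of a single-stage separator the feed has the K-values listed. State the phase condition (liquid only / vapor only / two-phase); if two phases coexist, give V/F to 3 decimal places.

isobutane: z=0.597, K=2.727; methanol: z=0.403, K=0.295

two-phase, V/F = 0.613

ΣzᵢKᵢ = 1.747; Σzᵢ/Kᵢ = 1.585.
Both exceed 1, so a two-phase solution exists.
Rachford–Rice: g(ψ) = Σ zᵢ(Kᵢ−1)/(1+ψ(Kᵢ−1)) = 0.
Binary case is linear: z₁(K₁−1)(1+ψ(K₂−1)) + z₂(K₂−1)(1+ψ(K₁−1)) = 0
⇒ ψ = [z₁(K₁−1)+z₂(K₂−1)] / [−(K₁−1)(K₂−1)] = 0.7469/1.2175 = 0.613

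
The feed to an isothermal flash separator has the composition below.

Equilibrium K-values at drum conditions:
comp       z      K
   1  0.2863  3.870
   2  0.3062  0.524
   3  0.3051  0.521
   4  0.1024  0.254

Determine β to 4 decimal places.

β = 0.3025

Newton–Raphson from β = 0.66:
  β = 0.6600: g = -0.29279, g' = -0.7999 → β = 0.2939
  β = 0.2939: g = 0.00829, g' = -0.9759 → β = 0.3024
  β = 0.3024: g = 0.00006, g' = -0.9613 → β = 0.3025
Converged at β = 0.3025.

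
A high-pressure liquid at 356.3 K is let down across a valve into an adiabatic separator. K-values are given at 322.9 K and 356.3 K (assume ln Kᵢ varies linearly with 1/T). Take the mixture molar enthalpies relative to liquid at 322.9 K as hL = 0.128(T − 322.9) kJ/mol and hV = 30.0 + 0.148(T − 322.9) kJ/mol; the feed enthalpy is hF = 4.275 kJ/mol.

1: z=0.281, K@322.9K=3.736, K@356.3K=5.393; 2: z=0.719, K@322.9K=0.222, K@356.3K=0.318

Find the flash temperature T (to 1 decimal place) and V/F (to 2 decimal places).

T = 327.4 K, V/F = 0.12

Adiabatic flash: solve Rachford–Rice at each trial T, then check hF = ψ·hV(T) + (1−ψ)·hL(T).
  T = 322.9 K: K = (3.736, 0.222), RR gives ψ = 0.098, H_out = 2.952 kJ/mol
  T = 356.3 K: K = (5.393, 0.318), RR gives ψ = 0.248, H_out = 11.892 kJ/mol
  T = 339.6 K: K = (4.529, 0.268), RR gives ψ = 0.180, H_out = 7.604 kJ/mol
  T = 331.2 K: K = (4.121, 0.244), RR gives ψ = 0.142, H_out = 5.332 kJ/mol
  T = 327.0 K: K = (3.924, 0.233), RR gives ψ = 0.120, H_out = 4.148 kJ/mol
  T = 329.1 K: K = (4.022, 0.239), RR gives ψ = 0.131, H_out = 4.744 kJ/mol
Linear interpolation between T = 327.0 (H_out = 4.148) and T = 329.1 (H_out = 4.744) on hF = 4.275 gives T ≈ 327.4 K, at which ψ = 0.12.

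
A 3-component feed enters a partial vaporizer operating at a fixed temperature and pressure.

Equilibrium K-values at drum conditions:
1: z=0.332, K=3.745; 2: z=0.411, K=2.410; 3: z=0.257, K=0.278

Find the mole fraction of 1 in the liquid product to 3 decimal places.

x_1 = 0.096

Material balance + equilibrium reduce to Σ zᵢ(Kᵢ−1)/(1+ψ(Kᵢ−1)) = 0.
g(0) = ΣzᵢKᵢ − 1 = 1.305 and g(1) = 1 − Σzᵢ/Kᵢ = -0.184, so a root lies in (0, 1).
Iterate (Newton) starting at ψ = 0.38:
  ψ = 0.380: g = 0.5677, g' = -1.200 → ψ = 0.853
  ψ = 0.853: g = 0.0528, g' = -1.300 → ψ = 0.894
  ψ = 0.894: g = -0.0026, g' = -1.434 → ψ = 0.892
Converged at ψ = 0.892.
Compositions from xᵢ = zᵢ/(1+ψ(Kᵢ−1)), yᵢ = Kᵢxᵢ:
  1: x = 0.096, y = 0.361
  2: x = 0.182, y = 0.439
  3: x = 0.722, y = 0.201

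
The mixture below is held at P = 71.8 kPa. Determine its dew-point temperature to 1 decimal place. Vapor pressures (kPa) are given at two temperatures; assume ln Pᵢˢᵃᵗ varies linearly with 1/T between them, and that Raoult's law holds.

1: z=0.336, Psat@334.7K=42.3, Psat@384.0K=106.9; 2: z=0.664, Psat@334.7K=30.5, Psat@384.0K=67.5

Dew-point temperature: Σzᵢ·P/Pᵢˢᵃᵗ(T) = 1. Interpolate ln Pᵢˢᵃᵗ = aᵢ + bᵢ/T.
  T = 334.7 K: ΣzᵢP/Pᵢˢᵃᵗ = 2.1334
  T = 384.0 K: ΣzᵢP/Pᵢˢᵃᵗ = 0.9320
  T = 359.4 K: ΣzᵢP/Pᵢˢᵃᵗ = 1.3689
  T = 371.7 K: ΣzᵢP/Pᵢˢᵃᵗ = 1.1222
  T = 377.9 K: ΣzᵢP/Pᵢˢᵃᵗ = 1.0204
  T = 380.9 K: ΣzᵢP/Pᵢˢᵃᵗ = 0.9755
  T = 379.4 K: ΣzᵢP/Pᵢˢᵃᵗ = 0.9976
Interpolating between 377.9 K and 379.4 K gives T ≈ 379.2 K.

T = 379.2 K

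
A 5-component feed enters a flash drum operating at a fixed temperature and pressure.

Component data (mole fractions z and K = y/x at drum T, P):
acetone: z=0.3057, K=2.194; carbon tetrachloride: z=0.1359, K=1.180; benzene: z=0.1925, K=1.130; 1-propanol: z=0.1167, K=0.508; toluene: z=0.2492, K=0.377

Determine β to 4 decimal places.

β = 0.4364

Newton iteration, β⁰ = 0.69:
  β = 0.6900: g = -0.11438, g' = -0.4995 → β = 0.4610
  β = 0.4610: g = -0.01046, g' = -0.4256 → β = 0.4365
  β = 0.4365: g = -0.00003, g' = -0.4233 → β = 0.4364
Converged at β = 0.4364.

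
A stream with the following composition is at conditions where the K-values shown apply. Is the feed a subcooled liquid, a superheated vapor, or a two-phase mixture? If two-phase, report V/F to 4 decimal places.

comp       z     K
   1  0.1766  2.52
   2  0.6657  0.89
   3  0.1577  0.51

two-phase, V/F = 0.3747

ΣzᵢKᵢ = 1.1179; Σzᵢ/Kᵢ = 1.1273.
Both exceed 1, so a two-phase solution exists.
Material balance + equilibrium reduce to Σ zᵢ(Kᵢ−1)/(1+ψ(Kᵢ−1)) = 0.
Newton iteration, ψ⁰ = 0.5:
  ψ = 0.5000: g = -0.02732, g' = -0.2072 → ψ = 0.3681
  ψ = 0.3681: g = 0.00152, g' = -0.2329 → ψ = 0.3747
Converged at ψ = 0.3747.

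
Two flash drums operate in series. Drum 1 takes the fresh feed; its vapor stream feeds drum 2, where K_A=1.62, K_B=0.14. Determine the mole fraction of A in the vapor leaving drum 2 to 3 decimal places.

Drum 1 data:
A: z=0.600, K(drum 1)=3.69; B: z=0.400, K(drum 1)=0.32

Drum 1:
Newton–Raphson from ψ₁ = 0.53:
  ψ₁ = 0.530: g = 0.2401, g' = -1.190 → ψ₁ = 0.732
  ψ₁ = 0.732: g = 0.0023, g' = -1.226 → ψ₁ = 0.734
Converged at ψ₁ = 0.734.
Drum-1 compositions:
  A: x = 0.202, y = 0.745
  B: x = 0.798, y = 0.255
Drum-2 feed = drum-1 vapor: z₂ = (0.7446, 0.2554).
Drum 2:
Rachford–Rice: g(ψ₂) = Σ zᵢ(Kᵢ−1)/(1+ψ₂(Kᵢ−1)) = 0.
Check two-phase: ΣzᵢKᵢ = 1.242 > 1 and Σzᵢ/Kᵢ = 2.284 > 1, so g(0) = 0.242 > 0 and g(1) = -1.284 < 0.
Newton iteration, ψ₂⁰ = 0.32:
  ψ₂ = 0.320: g = 0.0821, g' = -0.559 → ψ₂ = 0.467
  ψ₂ = 0.467: g = -0.0091, g' = -0.700 → ψ₂ = 0.454
Converged at ψ₂ = 0.454.
  A: x = 0.581, y = 0.941
  B: x = 0.419, y = 0.059

y_A (drum 2) = 0.941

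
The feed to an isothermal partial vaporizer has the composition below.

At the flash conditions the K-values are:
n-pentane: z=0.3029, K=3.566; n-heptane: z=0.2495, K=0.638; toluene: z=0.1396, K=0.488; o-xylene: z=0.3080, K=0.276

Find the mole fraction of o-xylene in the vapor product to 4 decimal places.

y_o-xylene = 0.1056

Material balance + equilibrium reduce to Σ zᵢ(Kᵢ−1)/(1+V/F(Kᵢ−1)) = 0.
Check two-phase: ΣzᵢKᵢ = 1.3925 > 1 and Σzᵢ/Kᵢ = 1.8780 > 1, so g(0) = 0.3925 > 0 and g(1) = -0.8780 < 0.
Newton iteration, V/F⁰ = 0.5:
  V/F = 0.5000: g = -0.21542, g' = -0.8941 → V/F = 0.2591
  V/F = 0.2591: g = 0.01032, g' = -1.0527 → V/F = 0.2689
  V/F = 0.2689: g = 0.00008, g' = -1.0366 → V/F = 0.2690
Converged at V/F = 0.2690.
Compositions from xᵢ = zᵢ/(1+V/F(Kᵢ−1)), yᵢ = Kᵢxᵢ:
  n-pentane: x = 0.1792, y = 0.6391
  n-heptane: x = 0.2764, y = 0.1764
  toluene: x = 0.1619, y = 0.0790
  o-xylene: x = 0.3825, y = 0.1056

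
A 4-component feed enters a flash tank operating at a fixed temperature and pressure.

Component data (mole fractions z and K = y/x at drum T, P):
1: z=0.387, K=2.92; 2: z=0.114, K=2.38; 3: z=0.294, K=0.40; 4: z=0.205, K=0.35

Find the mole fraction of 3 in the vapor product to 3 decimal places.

Let ψ = V/F and solve Σ zᵢ(Kᵢ−1)/(1+ψ(Kᵢ−1)) = 0.
Check two-phase: ΣzᵢKᵢ = 1.591 > 1 and Σzᵢ/Kᵢ = 1.501 > 1, so g(0) = 0.591 > 0 and g(1) = -0.501 < 0.
Newton–Raphson from ψ = 0.5:
  ψ = 0.500: g = 0.0228, g' = -0.853 → ψ = 0.527
Converged at ψ = 0.527.
Compositions from xᵢ = zᵢ/(1+ψ(Kᵢ−1)), yᵢ = Kᵢxᵢ:
  1: x = 0.192, y = 0.562
  2: x = 0.066, y = 0.157
  3: x = 0.430, y = 0.172
  4: x = 0.312, y = 0.109

y_3 = 0.172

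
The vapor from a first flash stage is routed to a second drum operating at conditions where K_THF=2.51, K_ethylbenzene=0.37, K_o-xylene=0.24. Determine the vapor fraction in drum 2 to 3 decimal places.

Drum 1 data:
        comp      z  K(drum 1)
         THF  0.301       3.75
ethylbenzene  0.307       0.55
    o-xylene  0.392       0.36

V/F (drum 2) = 0.668

Drum 1:
Let ψ₁ = V/F and solve Σ zᵢ(Kᵢ−1)/(1+ψ₁(Kᵢ−1)) = 0.
g(0) = ΣzᵢKᵢ − 1 = 0.439 and g(1) = 1 − Σzᵢ/Kᵢ = -0.727, so a root lies in (0, 1).
Newton–Raphson from ψ₁ = 0.31:
  ψ₁ = 0.310: g = -0.0267, g' = -0.997 → ψ₁ = 0.283
  ψ₁ = 0.283: g = 0.0006, g' = -1.041 → ψ₁ = 0.284
Converged at ψ₁ = 0.284.
Drum-1 compositions:
  THF: x = 0.169, y = 0.634
  ethylbenzene: x = 0.352, y = 0.194
  o-xylene: x = 0.479, y = 0.172
Drum-2 feed = drum-1 vapor: z₂ = (0.6340, 0.1936, 0.1724).
Drum 2:
Material balance + equilibrium reduce to Σ zᵢ(Kᵢ−1)/(1+ψ₂(Kᵢ−1)) = 0.
Feasibility: ΣzᵢKᵢ = 1.704, Σzᵢ/Kᵢ = 1.494 — both > 1, two phases present.
Newton iteration, ψ₂⁰ = 0.5:
  ψ₂ = 0.500: g = 0.1561, g' = -0.892 → ψ₂ = 0.675
  ψ₂ = 0.675: g = -0.0071, g' = -1.007 → ψ₂ = 0.668
Converged at ψ₂ = 0.668.
  THF: x = 0.316, y = 0.792
  ethylbenzene: x = 0.334, y = 0.124
  o-xylene: x = 0.350, y = 0.084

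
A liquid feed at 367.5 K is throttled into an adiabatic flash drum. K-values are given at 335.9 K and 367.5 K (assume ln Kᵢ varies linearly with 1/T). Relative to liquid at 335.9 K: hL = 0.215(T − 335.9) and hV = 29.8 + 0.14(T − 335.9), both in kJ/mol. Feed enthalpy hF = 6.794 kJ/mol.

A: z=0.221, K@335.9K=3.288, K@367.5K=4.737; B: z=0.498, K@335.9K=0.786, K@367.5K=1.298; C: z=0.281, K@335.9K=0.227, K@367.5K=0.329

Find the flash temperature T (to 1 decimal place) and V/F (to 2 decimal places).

Adiabatic flash: solve Rachford–Rice at each trial T, then check hF = ψ·hV(T) + (1−ψ)·hL(T).
  T = 335.9 K: K = (3.288, 0.786, 0.227), RR gives ψ = 0.174, H_out = 5.185 kJ/mol
  T = 367.5 K: K = (4.737, 1.298, 0.329), RR gives ψ = 0.694, H_out = 25.827 kJ/mol
  T = 351.7 K: K = (3.979, 1.022, 0.276), RR gives ψ = 0.435, H_out = 15.850 kJ/mol
  T = 343.8 K: K = (3.625, 0.899, 0.251), RR gives ψ = 0.301, H_out = 10.497 kJ/mol
  T = 339.9 K: K = (3.456, 0.842, 0.239), RR gives ψ = 0.237, H_out = 7.864 kJ/mol
  T = 337.9 K: K = (3.372, 0.814, 0.233), RR gives ψ = 0.205, H_out = 6.522 kJ/mol
Linear interpolation between T = 337.9 (H_out = 6.522) and T = 339.9 (H_out = 7.864) on hF = 6.794 gives T ≈ 338.3 K, at which ψ = 0.21.

T = 338.3 K, V/F = 0.21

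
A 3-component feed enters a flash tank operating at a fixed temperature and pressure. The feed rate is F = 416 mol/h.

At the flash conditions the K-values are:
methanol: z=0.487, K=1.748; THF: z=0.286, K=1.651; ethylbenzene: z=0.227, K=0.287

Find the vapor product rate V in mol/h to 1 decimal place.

Material balance + equilibrium reduce to Σ zᵢ(Kᵢ−1)/(1+ψ(Kᵢ−1)) = 0.
Check two-phase: ΣzᵢKᵢ = 1.389 > 1 and Σzᵢ/Kᵢ = 1.243 > 1, so g(0) = 0.389 > 0 and g(1) = -0.243 < 0.
Newton iteration, ψ⁰ = 0.54:
  ψ = 0.540: g = 0.1340, g' = -0.510 → ψ = 0.803
  ψ = 0.803: g = -0.0288, g' = -0.790 → ψ = 0.767
  ψ = 0.767: g = -0.0012, g' = -0.725 → ψ = 0.765
Converged at ψ = 0.765.
Then V = ψ·F = 0.7649·416 = 318.2 mol/h and L = F − V = 97.8 mol/h.

V = 318.2 mol/h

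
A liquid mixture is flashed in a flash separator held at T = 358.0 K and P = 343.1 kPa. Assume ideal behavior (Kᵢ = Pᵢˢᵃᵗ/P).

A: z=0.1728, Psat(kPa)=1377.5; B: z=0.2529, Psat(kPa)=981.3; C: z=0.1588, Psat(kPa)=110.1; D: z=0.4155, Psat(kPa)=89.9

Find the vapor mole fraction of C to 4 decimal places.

y_C = 0.0661

Raoult's law: Kᵢ = Pᵢˢᵃᵗ/P = Pᵢˢᵃᵗ/343.1.
  K_A = 1377.5/343.1 = 4.014864, K_B = 981.3/343.1 = 2.860099, K_C = 110.1/343.1 = 0.320898, K_D = 89.9/343.1 = 0.262023
Material balance + equilibrium reduce to Σ zᵢ(Kᵢ−1)/(1+V/F(Kᵢ−1)) = 0.
Check two-phase: ΣzᵢKᵢ = 1.5769 > 1 and Σzᵢ/Kᵢ = 2.2121 > 1, so g(0) = 0.5769 > 0 and g(1) = -1.2121 < 0.
Newton iteration, V/F⁰ = 0.5:
  V/F = 0.5000: g = -0.19771, g' = -1.2209 → V/F = 0.3381
  V/F = 0.3381: g = -0.00172, g' = -1.2402 → V/F = 0.3367
Converged at V/F = 0.3367.
Compositions from xᵢ = zᵢ/(1+V/F(Kᵢ−1)), yᵢ = Kᵢxᵢ:
  A: x = 0.0858, y = 0.3443
  B: x = 0.1555, y = 0.4448
  C: x = 0.2059, y = 0.0661
  D: x = 0.5529, y = 0.1449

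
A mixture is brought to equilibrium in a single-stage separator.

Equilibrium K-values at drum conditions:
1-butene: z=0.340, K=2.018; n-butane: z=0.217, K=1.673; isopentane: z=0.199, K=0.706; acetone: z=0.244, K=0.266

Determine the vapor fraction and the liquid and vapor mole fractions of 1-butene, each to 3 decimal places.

ψ = 0.477, x_1-butene = 0.229, y_1-butene = 0.462

Iterate (Newton) starting at ψ = 0.5:
  ψ = 0.500: g = -0.0129, g' = -0.561 → ψ = 0.477
Converged at ψ = 0.477.
Compositions from xᵢ = zᵢ/(1+ψ(Kᵢ−1)), yᵢ = Kᵢxᵢ:
  1-butene: x = 0.229, y = 0.462
  n-butane: x = 0.164, y = 0.275
  isopentane: x = 0.231, y = 0.163
  acetone: x = 0.375, y = 0.100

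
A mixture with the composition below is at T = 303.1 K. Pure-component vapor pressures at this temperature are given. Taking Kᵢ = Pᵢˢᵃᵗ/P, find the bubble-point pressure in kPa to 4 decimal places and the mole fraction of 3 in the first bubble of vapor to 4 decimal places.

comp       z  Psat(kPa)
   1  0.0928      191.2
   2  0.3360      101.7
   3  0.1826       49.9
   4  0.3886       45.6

At the bubble point ψ → 0, so ΣzᵢKᵢ = 1 with Kᵢ = Pᵢˢᵃᵗ/P ⇒ P = ΣzᵢPᵢˢᵃᵗ.
P = 0.0928·191.2 + 0.3360·101.7 + 0.1826·49.9 + 0.3886·45.6 = 78.7465 kPa
yᵢ = zᵢPᵢˢᵃᵗ/P ⇒ y_3 = 0.1826·49.9/78.7465 = 0.1157

Pbub = 78.7465 kPa, y_3 = 0.1157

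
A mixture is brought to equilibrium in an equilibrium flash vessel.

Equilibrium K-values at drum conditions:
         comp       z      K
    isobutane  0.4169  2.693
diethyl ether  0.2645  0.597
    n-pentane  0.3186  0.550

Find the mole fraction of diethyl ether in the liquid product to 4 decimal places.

Material balance + equilibrium reduce to Σ zᵢ(Kᵢ−1)/(1+V/F(Kᵢ−1)) = 0.
Check two-phase: ΣzᵢKᵢ = 1.4558 > 1 and Σzᵢ/Kᵢ = 1.1771 > 1, so g(0) = 0.4558 > 0 and g(1) = -0.1771 < 0.
Newton–Raphson from V/F = 0.5:
  V/F = 0.5000: g = 0.06376, g' = -0.5253 → V/F = 0.6214
  V/F = 0.6214: g = 0.00274, g' = -0.4846 → V/F = 0.6270
Converged at V/F = 0.6270.
Compositions from xᵢ = zᵢ/(1+V/F(Kᵢ−1)), yᵢ = Kᵢxᵢ:
  isobutane: x = 0.2022, y = 0.5446
  diethyl ether: x = 0.3539, y = 0.2113
  n-pentane: x = 0.4438, y = 0.2441

x_diethyl ether = 0.3539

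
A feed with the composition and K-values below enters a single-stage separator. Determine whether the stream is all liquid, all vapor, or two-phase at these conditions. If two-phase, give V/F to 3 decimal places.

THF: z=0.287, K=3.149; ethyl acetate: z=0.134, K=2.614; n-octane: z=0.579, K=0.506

ΣzᵢKᵢ = 1.547; Σzᵢ/Kᵢ = 1.287.
Both exceed 1, so a two-phase solution exists.
Material balance + equilibrium reduce to Σ zᵢ(Kᵢ−1)/(1+ψ(Kᵢ−1)) = 0.
Iterate (Newton) starting at ψ = 0.61:
  ψ = 0.610: g = -0.0335, g' = -0.626 → ψ = 0.556
  ψ = 0.556: g = 0.0003, g' = -0.641 → ψ = 0.557
Converged at ψ = 0.557.

two-phase, V/F = 0.557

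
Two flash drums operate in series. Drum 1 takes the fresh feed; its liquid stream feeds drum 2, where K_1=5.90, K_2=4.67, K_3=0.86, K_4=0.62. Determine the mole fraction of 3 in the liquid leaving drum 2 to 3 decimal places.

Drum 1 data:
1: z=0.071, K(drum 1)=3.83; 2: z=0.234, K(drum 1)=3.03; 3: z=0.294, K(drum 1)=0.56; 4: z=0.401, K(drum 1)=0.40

x_3 (drum 2) = 0.354

Drum 1:
Newton–Raphson from ψ₁ = 0.5:
  ψ₁ = 0.500: g = -0.1906, g' = -0.723 → ψ₁ = 0.236
  ψ₁ = 0.236: g = 0.0166, g' = -0.911 → ψ₁ = 0.255
Converged at ψ₁ = 0.255.
Drum-1 compositions:
  1: x = 0.041, y = 0.158
  2: x = 0.154, y = 0.467
  3: x = 0.331, y = 0.185
  4: x = 0.473, y = 0.189
Drum-2 feed = drum-1 liquid: z₂ = (0.0412, 0.1542, 0.3311, 0.4734).
Drum 2:
Material balance + equilibrium reduce to Σ zᵢ(Kᵢ−1)/(1+ψ₂(Kᵢ−1)) = 0.
g(0) = ΣzᵢKᵢ − 1 = 0.542 and g(1) = 1 − Σzᵢ/Kᵢ = -0.189, so a root lies in (0, 1).
Newton iteration, ψ₂⁰ = 0.5:
  ψ₂ = 0.500: g = -0.0137, g' = -0.453 → ψ₂ = 0.470
Converged at ψ₂ = 0.470.
  1: x = 0.012, y = 0.074
  2: x = 0.057, y = 0.264
  3: x = 0.354, y = 0.305
  4: x = 0.576, y = 0.357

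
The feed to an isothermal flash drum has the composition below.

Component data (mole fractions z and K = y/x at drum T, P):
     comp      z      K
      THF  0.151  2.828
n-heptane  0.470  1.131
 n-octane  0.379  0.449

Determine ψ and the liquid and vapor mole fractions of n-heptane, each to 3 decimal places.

Newton–Raphson from ψ = 0.55:
  ψ = 0.550: g = -0.1046, g' = -0.369 → ψ = 0.267
Converged at ψ = 0.267.
Compositions from xᵢ = zᵢ/(1+ψ(Kᵢ−1)), yᵢ = Kᵢxᵢ:
  THF: x = 0.101, y = 0.287
  n-heptane: x = 0.454, y = 0.514
  n-octane: x = 0.444, y = 0.200

ψ = 0.267, x_n-heptane = 0.454, y_n-heptane = 0.514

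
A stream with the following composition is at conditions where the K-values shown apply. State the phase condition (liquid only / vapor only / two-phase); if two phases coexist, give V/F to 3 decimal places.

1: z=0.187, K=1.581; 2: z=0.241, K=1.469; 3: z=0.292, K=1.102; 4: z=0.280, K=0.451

ΣzᵢKᵢ = 1.098; Σzᵢ/Kᵢ = 1.168.
Both exceed 1, so a two-phase solution exists.
Iterate (Newton) starting at ψ = 0.5:
  ψ = 0.500: g = -0.0078, g' = -0.236 → ψ = 0.467
Converged at ψ = 0.467.

two-phase, V/F = 0.467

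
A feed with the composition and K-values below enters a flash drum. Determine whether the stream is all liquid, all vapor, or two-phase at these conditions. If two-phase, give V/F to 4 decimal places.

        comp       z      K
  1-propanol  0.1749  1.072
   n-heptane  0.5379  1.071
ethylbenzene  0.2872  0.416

ΣzᵢKᵢ = 0.8831; Σzᵢ/Kᵢ = 1.3558.
Since ΣzᵢKᵢ < 1 the mixture is below its bubble point — single liquid phase.

all liquid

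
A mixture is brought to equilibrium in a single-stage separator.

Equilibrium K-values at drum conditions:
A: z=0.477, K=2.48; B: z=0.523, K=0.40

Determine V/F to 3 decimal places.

Rachford–Rice: g(V/F) = Σ zᵢ(Kᵢ−1)/(1+V/F(Kᵢ−1)) = 0.
Check two-phase: ΣzᵢKᵢ = 1.392 > 1 and Σzᵢ/Kᵢ = 1.500 > 1, so g(0) = 0.392 > 0 and g(1) = -0.500 < 0.
Binary case is linear: z₁(K₁−1)(1+V/F(K₂−1)) + z₂(K₂−1)(1+V/F(K₁−1)) = 0
⇒ V/F = [z₁(K₁−1)+z₂(K₂−1)] / [−(K₁−1)(K₂−1)] = 0.3922/0.8880 = 0.442

V/F = 0.442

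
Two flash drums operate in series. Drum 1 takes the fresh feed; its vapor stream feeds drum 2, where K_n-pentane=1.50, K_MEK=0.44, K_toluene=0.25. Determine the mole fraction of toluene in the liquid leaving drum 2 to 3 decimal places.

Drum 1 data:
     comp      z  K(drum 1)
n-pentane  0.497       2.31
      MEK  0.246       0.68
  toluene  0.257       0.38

x_toluene (drum 2) = 0.195

Drum 1:
Iterate (Newton) starting at ψ₁ = 0.5:
  ψ₁ = 0.500: g = 0.0688, g' = -0.555 → ψ₁ = 0.624
Converged at ψ₁ = 0.624.
Drum-1 compositions:
  n-pentane: x = 0.273, y = 0.632
  MEK: x = 0.307, y = 0.209
  toluene: x = 0.419, y = 0.159
Drum-2 feed = drum-1 vapor: z₂ = (0.6317, 0.2090, 0.1593).
Drum 2:
Rachford–Rice: g(ψ₂) = Σ zᵢ(Kᵢ−1)/(1+ψ₂(Kᵢ−1)) = 0.
g(0) = ΣzᵢKᵢ − 1 = 0.079 and g(1) = 1 − Σzᵢ/Kᵢ = -0.533, so a root lies in (0, 1).
Newton iteration, ψ₂⁰ = 0.5:
  ψ₂ = 0.500: g = -0.1010, g' = -0.457 → ψ₂ = 0.279
  ψ₂ = 0.279: g = -0.0126, g' = -0.357 → ψ₂ = 0.244
  ψ₂ = 0.244: g = -0.0002, g' = -0.348 → ψ₂ = 0.243
Converged at ψ₂ = 0.243.
  n-pentane: x = 0.563, y = 0.845
  MEK: x = 0.242, y = 0.106
  toluene: x = 0.195, y = 0.049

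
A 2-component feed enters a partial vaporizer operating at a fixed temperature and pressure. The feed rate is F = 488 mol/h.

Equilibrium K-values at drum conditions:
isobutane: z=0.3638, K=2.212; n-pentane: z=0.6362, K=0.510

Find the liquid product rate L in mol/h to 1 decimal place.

Let ψ = V/F and solve Σ zᵢ(Kᵢ−1)/(1+ψ(Kᵢ−1)) = 0.
Feasibility: ΣzᵢKᵢ = 1.1292, Σzᵢ/Kᵢ = 1.4119 — both > 1, two phases present.
Newton–Raphson from ψ = 0.5:
  ψ = 0.5000: g = -0.13835, g' = -0.4752 → ψ = 0.2088
  ψ = 0.2088: g = 0.00459, g' = -0.5299 → ψ = 0.2175
Converged at ψ = 0.2175.
Then V = ψ·F = 0.2175·488 = 106.2 mol/h and L = F − V = 381.8 mol/h.

L = 381.8 mol/h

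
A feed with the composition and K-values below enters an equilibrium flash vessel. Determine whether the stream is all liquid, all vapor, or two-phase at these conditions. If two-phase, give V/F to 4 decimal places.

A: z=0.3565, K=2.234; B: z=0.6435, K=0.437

ΣzᵢKᵢ = 1.0776; Σzᵢ/Kᵢ = 1.6321.
Both exceed 1, so a two-phase solution exists.
Material balance + equilibrium reduce to Σ zᵢ(Kᵢ−1)/(1+ψ(Kᵢ−1)) = 0.
Binary case is linear: z₁(K₁−1)(1+ψ(K₂−1)) + z₂(K₂−1)(1+ψ(K₁−1)) = 0
⇒ ψ = [z₁(K₁−1)+z₂(K₂−1)] / [−(K₁−1)(K₂−1)] = 0.07763/0.69474 = 0.1117

two-phase, V/F = 0.1117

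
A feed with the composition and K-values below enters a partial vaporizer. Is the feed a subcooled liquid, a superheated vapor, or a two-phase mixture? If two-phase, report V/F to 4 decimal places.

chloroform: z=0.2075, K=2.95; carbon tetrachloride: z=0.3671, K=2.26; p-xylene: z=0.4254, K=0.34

two-phase, V/F = 0.5826

ΣzᵢKᵢ = 1.5864; Σzᵢ/Kᵢ = 1.4839.
Both exceed 1, so a two-phase solution exists.
Rachford–Rice: g(ψ) = Σ zᵢ(Kᵢ−1)/(1+ψ(Kᵢ−1)) = 0.
Newton iteration, ψ⁰ = 0.5:
  ψ = 0.5000: g = 0.06959, g' = -0.8344 → ψ = 0.5834
  ψ = 0.5834: g = -0.00069, g' = -0.8563 → ψ = 0.5826
Converged at ψ = 0.5826.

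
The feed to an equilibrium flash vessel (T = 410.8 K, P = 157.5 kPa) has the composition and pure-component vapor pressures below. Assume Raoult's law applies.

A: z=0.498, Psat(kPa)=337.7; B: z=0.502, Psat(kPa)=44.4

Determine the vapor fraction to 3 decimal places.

ψ = 0.255

Raoult's law: Kᵢ = Pᵢˢᵃᵗ/P = Pᵢˢᵃᵗ/157.5.
  K_A = 337.7/157.5 = 2.14413, K_B = 44.4/157.5 = 0.28190
Rachford–Rice: g(ψ) = Σ zᵢ(Kᵢ−1)/(1+ψ(Kᵢ−1)) = 0.
g(0) = ΣzᵢKᵢ − 1 = 0.209 and g(1) = 1 − Σzᵢ/Kᵢ = -1.013, so a root lies in (0, 1).
Binary case is linear: z₁(K₁−1)(1+ψ(K₂−1)) + z₂(K₂−1)(1+ψ(K₁−1)) = 0
⇒ ψ = [z₁(K₁−1)+z₂(K₂−1)] / [−(K₁−1)(K₂−1)] = 0.2093/0.8216 = 0.255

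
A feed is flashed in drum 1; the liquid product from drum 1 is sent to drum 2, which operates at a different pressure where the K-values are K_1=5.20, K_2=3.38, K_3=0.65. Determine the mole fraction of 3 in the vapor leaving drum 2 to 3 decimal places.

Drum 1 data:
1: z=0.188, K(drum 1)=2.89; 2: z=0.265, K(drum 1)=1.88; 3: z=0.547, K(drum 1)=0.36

y_3 (drum 2) = 0.580

Drum 1:
Let ψ₁ = V/F and solve Σ zᵢ(Kᵢ−1)/(1+ψ₁(Kᵢ−1)) = 0.
Feasibility: ΣzᵢKᵢ = 1.238, Σzᵢ/Kᵢ = 1.725 — both > 1, two phases present.
Iterate (Newton) starting at ψ₁ = 0.62:
  ψ₁ = 0.620: g = -0.2659, g' = -0.844 → ψ₁ = 0.305
  ψ₁ = 0.305: g = -0.0257, g' = -0.744 → ψ₁ = 0.270
  ψ₁ = 0.270: g = 0.0002, g' = -0.756 → ψ₁ = 0.271
Converged at ψ₁ = 0.271.
Drum-1 compositions:
  1: x = 0.124, y = 0.359
  2: x = 0.214, y = 0.402
  3: x = 0.662, y = 0.238
Drum-2 feed = drum-1 liquid: z₂ = (0.1244, 0.2140, 0.6616).
Drum 2:
Let ψ₂ = V/F and solve Σ zᵢ(Kᵢ−1)/(1+ψ₂(Kᵢ−1)) = 0.
g(0) = ΣzᵢKᵢ − 1 = 0.800 and g(1) = 1 − Σzᵢ/Kᵢ = -0.105, so a root lies in (0, 1).
Iterate (Newton) starting at ψ₂ = 0.48:
  ψ₂ = 0.480: g = 0.1327, g' = -0.622 → ψ₂ = 0.693
  ψ₂ = 0.693: g = 0.0201, g' = -0.457 → ψ₂ = 0.737
  ψ₂ = 0.737: g = 0.0004, g' = -0.438 → ψ₂ = 0.738
Converged at ψ₂ = 0.738.
  1: x = 0.030, y = 0.158
  2: x = 0.078, y = 0.262
  3: x = 0.892, y = 0.580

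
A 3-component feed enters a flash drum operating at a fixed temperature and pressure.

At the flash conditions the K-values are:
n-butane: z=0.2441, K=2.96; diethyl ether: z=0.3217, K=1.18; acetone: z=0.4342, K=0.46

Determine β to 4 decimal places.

β = 0.4461

Let β = V/F and solve Σ zᵢ(Kᵢ−1)/(1+β(Kᵢ−1)) = 0.
Feasibility: ΣzᵢKᵢ = 1.3019, Σzᵢ/Kᵢ = 1.2990 — both > 1, two phases present.
Newton iteration, β⁰ = 0.54:
  β = 0.5400: g = -0.04578, g' = -0.4823 → β = 0.4451
  β = 0.4451: g = 0.00048, g' = -0.4958 → β = 0.4461
Converged at β = 0.4461.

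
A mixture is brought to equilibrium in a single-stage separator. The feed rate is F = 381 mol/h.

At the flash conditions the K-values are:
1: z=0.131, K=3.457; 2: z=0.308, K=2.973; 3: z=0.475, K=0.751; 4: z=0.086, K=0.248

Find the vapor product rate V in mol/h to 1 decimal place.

V = 324.9 mol/h

Newton–Raphson from ψ = 0.59:
  ψ = 0.590: g = 0.1573, g' = -0.585 → ψ = 0.859
  ψ = 0.859: g = -0.0040, g' = -0.682 → ψ = 0.853
Converged at ψ = 0.853.
Then V = ψ·F = 0.8529·381 = 324.9 mol/h and L = F − V = 56.1 mol/h.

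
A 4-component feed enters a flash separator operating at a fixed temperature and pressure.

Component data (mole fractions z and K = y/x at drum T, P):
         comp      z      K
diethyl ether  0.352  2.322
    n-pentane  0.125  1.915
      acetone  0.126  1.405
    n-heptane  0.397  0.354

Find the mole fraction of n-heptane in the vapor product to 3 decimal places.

Let ψ = V/F and solve Σ zᵢ(Kᵢ−1)/(1+ψ(Kᵢ−1)) = 0.
Feasibility: ΣzᵢKᵢ = 1.374, Σzᵢ/Kᵢ = 1.428 — both > 1, two phases present.
Newton iteration, ψ⁰ = 0.34:
  ψ = 0.340: g = 0.1245, g' = -0.642 → ψ = 0.534
Converged at ψ = 0.534.
Compositions from xᵢ = zᵢ/(1+ψ(Kᵢ−1)), yᵢ = Kᵢxᵢ:
  diethyl ether: x = 0.206, y = 0.479
  n-pentane: x = 0.084, y = 0.161
  acetone: x = 0.104, y = 0.146
  n-heptane: x = 0.606, y = 0.215

y_n-heptane = 0.215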